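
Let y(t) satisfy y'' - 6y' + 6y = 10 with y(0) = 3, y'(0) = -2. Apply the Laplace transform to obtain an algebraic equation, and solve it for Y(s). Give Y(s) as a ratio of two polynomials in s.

Transform both sides with L{·}.
Using L{y''} = s^2 Y - s·y(0) - y'(0) and L{y'} = sY - y(0), with y(0) = 3, y'(0) = -2, the left side becomes (s^2 - 6*s + 6)Y - (3*s - 20).
The right side is L{10} = 10/s.
So (s^2 - 6*s + 6)Y = 10/s + (3*s - 20).
Solve for Y(s) and write it as one ratio of polynomials.

Y(s) = (3*s^2 - 20*s + 10)/(s^3 - 6*s^2 + 6*s)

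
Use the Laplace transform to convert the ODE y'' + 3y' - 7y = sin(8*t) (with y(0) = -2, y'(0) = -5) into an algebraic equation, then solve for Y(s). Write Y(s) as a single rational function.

Take the Laplace transform of both sides.
Using L{y''} = s^2 Y - s·y(0) - y'(0) and L{y'} = sY - y(0), with y(0) = -2, y'(0) = -5, the left side becomes (s^2 + 3*s - 7)Y - (-2*s - 11).
The right side is L{sin(8*t)} = 8/(s^2 + 64).
So (s^2 + 3*s - 7)Y = 8/(s^2 + 64) + (-2*s - 11).
Isolate Y and clear denominators.

Y(s) = (-2*s^3 - 11*s^2 - 128*s - 696)/(s^4 + 3*s^3 + 57*s^2 + 192*s - 448)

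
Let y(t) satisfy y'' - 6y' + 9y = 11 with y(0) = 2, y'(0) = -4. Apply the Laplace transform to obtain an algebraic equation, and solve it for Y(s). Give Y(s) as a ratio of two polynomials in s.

Take the Laplace transform of both sides.
With L{y''} = s^2 Y - s·y(0) - y'(0) and L{y'} = sY - y(0), with y(0) = 2, y'(0) = -4: the LHS transforms to (s^2 - 6*s + 9)Y - (2*s - 16).
The right side is L{11} = 11/s.
So (s^2 - 6*s + 9)Y = 11/s + (2*s - 16).
Solve for Y(s) and write it as one ratio of polynomials.

Y(s) = (2*s^2 - 16*s + 11)/(s^3 - 6*s^2 + 9*s)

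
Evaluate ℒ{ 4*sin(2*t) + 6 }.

By linearity of the Laplace transform, transform each term separately.
(4)·[L{sin(2t)} = 2/(s^2 + 4)]; L{6} = 6/s.

8/(s^2 + 4) + 6/s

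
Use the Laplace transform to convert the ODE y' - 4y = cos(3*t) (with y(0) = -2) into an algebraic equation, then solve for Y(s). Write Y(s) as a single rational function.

Laplace-transform each side.
With L{y'} = sY - y(0) = sY - (-2): the LHS transforms to (s - 4)Y - (-2).
The right side is L{cos(3*t)} = s/(s^2 + 9).
So (s - 4)Y = s/(s^2 + 9) + (-2).
Isolate Y and clear denominators.

Y(s) = (-2*s^2 + s - 18)/(s^3 - 4*s^2 + 9*s - 36)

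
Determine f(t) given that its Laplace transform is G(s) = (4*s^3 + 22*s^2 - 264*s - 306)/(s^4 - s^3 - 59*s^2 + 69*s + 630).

f(t) = -2*exp(6*t) + 6*exp(5*t) + 2*exp(-3*t) - 2*exp(-7*t)

Factor the denominator: s^4 - s^3 - 59*s^2 + 69*s + 630 = (s - 6)*(s - 5)*(s + 3)*(s + 7).
Partial fraction decomposition gives [-2/(s + 7)] + [-2/(s - 6)] + [2/(s + 3)] + [6/(s - 5)].
Invert each term: -2/(s + 7) ↔ -2e^(-7t); -2/(s - 6) ↔ -2e^(6t); 2/(s + 3) ↔ 2e^(-3t); 6/(s - 5) ↔ 6e^(5t).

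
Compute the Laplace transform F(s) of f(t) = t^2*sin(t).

F(s) = 2*(3*s^2 - 1)/(s^2 + 1)^3

L{sin(t)} = 1/(s^2 + 1).
Then apply L{t^2·g(t)} = (-1)^2 d^2/ds^2[G(s)] with G(s) = 1/(s^2 + 1):
differentiating 2 times and applying the sign gives 2*(3*s^2 - 1)/(s^2 + 1)^3.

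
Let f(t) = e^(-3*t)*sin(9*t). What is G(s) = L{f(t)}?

G(s) = 9/((s + 3)^2 + 81)

L{sin(9t)} = 9/(s^2 + 81).
By the first shifting theorem, multiplying by e^(-3t) replaces s with s + 3.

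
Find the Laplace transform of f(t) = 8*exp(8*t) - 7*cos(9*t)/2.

-7*s/(2*(s^2 + 81)) + 8/(s - 8)

The transform is linear, so treat each term independently.
(8)·[L{e^(8t)} = 1/(s - 8)]; (-7/2)·[L{cos(9t)} = s/(s^2 + 81)].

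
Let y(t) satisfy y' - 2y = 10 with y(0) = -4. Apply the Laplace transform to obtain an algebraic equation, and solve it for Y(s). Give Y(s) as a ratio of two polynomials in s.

Take the Laplace transform of both sides.
Using L{y'} = sY - y(0) = sY - (-4), the left side becomes (s - 2)Y - (-4).
The right side is L{10} = 10/s.
So (s - 2)Y = 10/s + (-4).
Divide through and combine into a single rational function.

Y(s) = (-4*s + 10)/(s^2 - 2*s)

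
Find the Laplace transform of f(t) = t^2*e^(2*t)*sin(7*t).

14*(3*s^2 - 12*s - 37)/(s^2 - 4*s + 53)^3

L{sin(7t)} = 7/(s^2 + 49).
Multiplying by e^(2t) shifts s → s - 2, so L{e^(2*t)*sin(7*t)} = 7/((s - 2)^2 + 49).
Then apply L{t^2·g(t)} = (-1)^2 d^2/ds^2[G(s)] with G(s) = 7/((s - 2)^2 + 49):
differentiating 2 times and applying the sign gives 14*(3*s^2 - 12*s - 37)/(s^2 - 4*s + 53)^3.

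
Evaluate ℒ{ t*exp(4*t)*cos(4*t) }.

s*(s - 8)/(s^2 - 8*s + 32)^2

L{cos(4t)} = s/(s^2 + 16).
Multiplying by e^(4t) shifts s → s - 4, so L{exp(4*t)*cos(4*t)} = (s - 4)/((s - 4)^2 + 16).
Then apply L{t·g(t)} = -d/ds[G(s)] with G(s) = (s - 4)/((s - 4)^2 + 16):
differentiating 1 time and applying the sign gives s*(s - 8)/(s^2 - 8*s + 32)^2.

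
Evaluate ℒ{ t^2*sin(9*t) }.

L{sin(9t)} = 9/(s^2 + 81).
Then apply L{t^2·g(t)} = (-1)^2 d^2/ds^2[G(s)] with G(s) = 9/(s^2 + 81):
differentiating 2 times and applying the sign gives 54*(s^2 - 27)/(s^2 + 81)^3.

54*(s^2 - 27)/(s^2 + 81)^3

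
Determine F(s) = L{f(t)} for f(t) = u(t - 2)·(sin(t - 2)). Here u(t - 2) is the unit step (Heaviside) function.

F(s) = exp(-2*s)/(s^2 + 1)

By the second shifting theorem, L{u(t - c)·g(t - c)} = e^(-cs)·G(s) with c = 2 and G(s) = L{g(t)}.
L{sin(t)} = 1/(s^2 + 1).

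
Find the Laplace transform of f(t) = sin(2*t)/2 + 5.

1/(s^2 + 4) + 5/s

By linearity of the Laplace transform, transform each term separately.
(1/2)·[L{sin(2t)} = 2/(s^2 + 4)]; L{5} = 5/s.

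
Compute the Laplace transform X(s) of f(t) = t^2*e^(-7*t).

L{t^2} = 2!/s^3 = 2/s^3.
By the first shifting theorem, multiplying by e^(-7t) replaces s with s + 7.

X(s) = 2/(s + 7)^3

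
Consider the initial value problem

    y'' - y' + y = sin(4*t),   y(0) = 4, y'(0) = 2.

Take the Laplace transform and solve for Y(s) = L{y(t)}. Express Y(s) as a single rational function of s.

Y(s) = (4*s^3 - 2*s^2 + 64*s - 28)/(s^4 - s^3 + 17*s^2 - 16*s + 16)

Apply the Laplace transform to the equation.
With L{y''} = s^2 Y - s·y(0) - y'(0) and L{y'} = sY - y(0), with y(0) = 4, y'(0) = 2: the LHS transforms to (s^2 - s + 1)Y - (4*s - 2).
The right side is L{sin(4*t)} = 4/(s^2 + 16).
So (s^2 - s + 1)Y = 4/(s^2 + 16) + (4*s - 2).
Solve for Y(s) and write it as one ratio of polynomials.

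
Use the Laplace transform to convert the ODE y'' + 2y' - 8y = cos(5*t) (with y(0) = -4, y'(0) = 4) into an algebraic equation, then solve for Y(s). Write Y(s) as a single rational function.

Y(s) = (-4*s^3 - 4*s^2 - 99*s - 100)/(s^4 + 2*s^3 + 17*s^2 + 50*s - 200)

Apply the Laplace transform to the equation.
With L{y''} = s^2 Y - s·y(0) - y'(0) and L{y'} = sY - y(0), with y(0) = -4, y'(0) = 4: the LHS transforms to (s^2 + 2*s - 8)Y - (-4*s - 4).
The right side is L{cos(5*t)} = s/(s^2 + 25).
So (s^2 + 2*s - 8)Y = s/(s^2 + 25) + (-4*s - 4).
Isolate Y and clear denominators.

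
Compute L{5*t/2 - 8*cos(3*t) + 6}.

-8*s/(s^2 + 9) + 6/s + 5/(2*s^2)

The transform is linear, so treat each term independently.
(5/2)·[L{t} = 1!/s^2 = 1/s^2]; (-8)·[L{cos(3t)} = s/(s^2 + 9)]; L{6} = 6/s.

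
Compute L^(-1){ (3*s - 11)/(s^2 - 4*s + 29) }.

-exp(2*t)*sin(5*t) + 3*exp(2*t)*cos(5*t)

Complete the square in the denominator: s^2 - 4*s + 29 = (s - 2)^2 + 5^2.
Split the numerator to match: 3*s - 11 = 3·(s - 2) - 1·5.
Invert each term: 3·(s - 2)/((s - 2)^2 + 25) ↔ 3e^(2t)cos(5t); -1·5/((s - 2)^2 + 25) ↔ -e^(2t)sin(5t).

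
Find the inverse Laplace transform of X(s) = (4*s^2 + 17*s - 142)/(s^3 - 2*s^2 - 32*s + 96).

Factor the denominator: s^3 - 2*s^2 - 32*s + 96 = (s - 4)^2*(s + 6).
Partial fraction decomposition gives [5/(s - 4)] + [-1/(s - 4)^2] + [-1/(s + 6)].
Invert each term: 5/(s - 4) ↔ 5e^(4t); -1/(s - 4)^2 ↔ -t·e^(4t); -1/(s + 6) ↔ -e^(-6t).

-t*exp(4*t) + 5*exp(4*t) - exp(-6*t)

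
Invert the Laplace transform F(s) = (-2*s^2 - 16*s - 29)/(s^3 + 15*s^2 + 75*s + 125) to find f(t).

Factor the denominator: s^3 + 15*s^2 + 75*s + 125 = (s + 5)^3.
Partial fraction decomposition gives [-2/(s + 5)] + [4/(s + 5)^2] + [(s + 5)^(-3)].
Invert each term: -2/(s + 5) ↔ -2e^(-5t); 4/(s + 5)^2 ↔ 4t·e^(-5t); 1/(s + 5)^3 ↔ (1/2)t^2·e^(-5t).

f(t) = t^2*exp(-5*t)/2 + 4*t*exp(-5*t) - 2*exp(-5*t)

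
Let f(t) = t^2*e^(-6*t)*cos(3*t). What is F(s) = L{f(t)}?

L{cos(3t)} = s/(s^2 + 9).
Multiplying by e^(-6t) shifts s → s + 6, so L{e^(-6*t)*cos(3*t)} = (s + 6)/((s + 6)^2 + 9).
Then apply L{t^2·g(t)} = (-1)^2 d^2/ds^2[G(s)] with G(s) = (s + 6)/((s + 6)^2 + 9):
differentiating 2 times and applying the sign gives 2*(s + 6)*(s^2 + 12*s + 9)/(s^2 + 12*s + 45)^3.

F(s) = 2*(s + 6)*(s^2 + 12*s + 9)/(s^2 + 12*s + 45)^3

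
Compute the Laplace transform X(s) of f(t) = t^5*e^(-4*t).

X(s) = 120/(s + 4)^6

L{t^5} = 5!/s^6 = 120/s^6.
By the first shifting theorem, multiplying by e^(-4t) replaces s with s + 4.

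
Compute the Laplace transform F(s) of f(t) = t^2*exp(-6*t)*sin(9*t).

F(s) = 54*(s^2 + 12*s + 9)/(s^2 + 12*s + 117)^3

L{sin(9t)} = 9/(s^2 + 81).
Multiplying by e^(-6t) shifts s → s + 6, so L{exp(-6*t)*sin(9*t)} = 9/((s + 6)^2 + 81).
Then apply L{t^2·g(t)} = (-1)^2 d^2/ds^2[G(s)] with G(s) = 9/((s + 6)^2 + 81):
differentiating 2 times and applying the sign gives 54*(s^2 + 12*s + 9)/(s^2 + 12*s + 117)^3.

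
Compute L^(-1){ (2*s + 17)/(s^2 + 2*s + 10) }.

5*exp(-t)*sin(3*t) + 2*exp(-t)*cos(3*t)

Complete the square in the denominator: s^2 + 2*s + 10 = (s + 1)^2 + 3^2.
Split the numerator to match: 2*s + 17 = 2·(s + 1) + 5·3.
Invert each term: 2·(s + 1)/((s + 1)^2 + 9) ↔ 2e^(-t)cos(3t); 5·3/((s + 1)^2 + 9) ↔ 5e^(-t)sin(3t).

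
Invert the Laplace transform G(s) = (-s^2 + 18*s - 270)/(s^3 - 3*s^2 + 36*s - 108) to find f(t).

Factor the denominator: s^3 - 3*s^2 + 36*s - 108 = (s - 3)*(s^2 + 36).
Partial fraction decomposition gives [-5/(s - 3)] + [4*s/(s^2 + 36)] + [30/(s^2 + 36)].
Invert each term: -5/(s - 3) ↔ -5e^(3t); 4·s/(s^2 + 36) ↔ 4cos(6t); 5·6/(s^2 + 36) ↔ 5sin(6t).

f(t) = -5*exp(3*t) + 5*sin(6*t) + 4*cos(6*t)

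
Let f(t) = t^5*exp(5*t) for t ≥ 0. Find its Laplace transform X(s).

X(s) = 120/(s - 5)^6

L{t^5} = 5!/s^6 = 120/s^6.
By the first shifting theorem, multiplying by e^(5t) replaces s with s - 5.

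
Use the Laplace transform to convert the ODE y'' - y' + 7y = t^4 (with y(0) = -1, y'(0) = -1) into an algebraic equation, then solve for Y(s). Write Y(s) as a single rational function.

Y(s) = (-s^6 + 24)/(s^7 - s^6 + 7*s^5)

Take the Laplace transform of both sides.
The derivative rules (L{y''} = s^2 Y - s·y(0) - y'(0) and L{y'} = sY - y(0), with y(0) = -1, y'(0) = -1) turn the left side into (s^2 - s + 7)Y - (-s).
The right side is L{t^4} = 24/s^5.
So (s^2 - s + 7)Y = 24/s^5 + (-s).
Isolate Y and clear denominators.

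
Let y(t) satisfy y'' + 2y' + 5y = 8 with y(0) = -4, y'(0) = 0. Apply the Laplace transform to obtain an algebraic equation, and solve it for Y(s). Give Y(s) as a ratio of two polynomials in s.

Take the Laplace transform of both sides.
Using L{y''} = s^2 Y - s·y(0) - y'(0) and L{y'} = sY - y(0), with y(0) = -4, y'(0) = 0, the left side becomes (s^2 + 2*s + 5)Y - (-4*s - 8).
The right side is L{8} = 8/s.
So (s^2 + 2*s + 5)Y = 8/s + (-4*s - 8).
Divide through and combine into a single rational function.

Y(s) = (-4*s^2 - 8*s + 8)/(s^3 + 2*s^2 + 5*s)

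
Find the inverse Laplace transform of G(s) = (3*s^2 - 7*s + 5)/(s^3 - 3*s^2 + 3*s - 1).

t^2*exp(t)/2 - t*exp(t) + 3*exp(t)

Factor the denominator: s^3 - 3*s^2 + 3*s - 1 = (s - 1)^3.
Partial fraction decomposition gives [3/(s - 1)] + [-1/(s - 1)^2] + [(s - 1)^(-3)].
Invert each term: 3/(s - 1) ↔ 3e^(t); -1/(s - 1)^2 ↔ -t·e^(t); 1/(s - 1)^3 ↔ (1/2)t^2·e^(t).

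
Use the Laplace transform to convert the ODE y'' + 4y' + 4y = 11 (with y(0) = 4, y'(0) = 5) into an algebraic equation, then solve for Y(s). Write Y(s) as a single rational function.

Y(s) = (4*s^2 + 21*s + 11)/(s^3 + 4*s^2 + 4*s)

Apply the Laplace transform to the equation.
Using L{y''} = s^2 Y - s·y(0) - y'(0) and L{y'} = sY - y(0), with y(0) = 4, y'(0) = 5, the left side becomes (s^2 + 4*s + 4)Y - (4*s + 21).
The right side is L{11} = 11/s.
So (s^2 + 4*s + 4)Y = 11/s + (4*s + 21).
Solve for Y(s) and write it as one ratio of polynomials.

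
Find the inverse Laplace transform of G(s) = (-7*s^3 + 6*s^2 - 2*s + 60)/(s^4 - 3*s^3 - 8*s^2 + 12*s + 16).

-5*exp(4*t) - exp(2*t) + 5*exp(-t) - 6*exp(-2*t)

Factor the denominator: s^4 - 3*s^3 - 8*s^2 + 12*s + 16 = (s - 4)*(s - 2)*(s + 1)*(s + 2).
Partial fraction decomposition gives [-5/(s - 4)] + [5/(s + 1)] + [-1/(s - 2)] + [-6/(s + 2)].
Invert each term: -5/(s - 4) ↔ -5e^(4t); 5/(s + 1) ↔ 5e^(-t); -1/(s - 2) ↔ -e^(2t); -6/(s + 2) ↔ -6e^(-2t).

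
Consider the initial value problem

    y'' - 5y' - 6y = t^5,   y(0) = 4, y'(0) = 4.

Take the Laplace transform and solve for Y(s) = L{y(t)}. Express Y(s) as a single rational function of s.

Take the Laplace transform of both sides.
The derivative rules (L{y''} = s^2 Y - s·y(0) - y'(0) and L{y'} = sY - y(0), with y(0) = 4, y'(0) = 4) turn the left side into (s^2 - 5*s - 6)Y - (4*s - 16).
The right side is L{t^5} = 120/s^6.
So (s^2 - 5*s - 6)Y = 120/s^6 + (4*s - 16).
Divide through and combine into a single rational function.

Y(s) = (4*s^7 - 16*s^6 + 120)/(s^8 - 5*s^7 - 6*s^6)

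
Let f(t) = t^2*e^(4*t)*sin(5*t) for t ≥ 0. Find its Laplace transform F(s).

L{sin(5t)} = 5/(s^2 + 25).
Multiplying by e^(4t) shifts s → s - 4, so L{e^(4*t)*sin(5*t)} = 5/((s - 4)^2 + 25).
Then apply L{t^2·g(t)} = (-1)^2 d^2/ds^2[G(s)] with G(s) = 5/((s - 4)^2 + 25):
differentiating 2 times and applying the sign gives 10*(3*s^2 - 24*s + 23)/(s^2 - 8*s + 41)^3.

F(s) = 10*(3*s^2 - 24*s + 23)/(s^2 - 8*s + 41)^3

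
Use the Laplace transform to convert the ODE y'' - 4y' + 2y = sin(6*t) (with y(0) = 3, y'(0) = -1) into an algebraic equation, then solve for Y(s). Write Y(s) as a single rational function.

Transform both sides with L{·}.
The derivative rules (L{y''} = s^2 Y - s·y(0) - y'(0) and L{y'} = sY - y(0), with y(0) = 3, y'(0) = -1) turn the left side into (s^2 - 4*s + 2)Y - (3*s - 13).
The right side is L{sin(6*t)} = 6/(s^2 + 36).
So (s^2 - 4*s + 2)Y = 6/(s^2 + 36) + (3*s - 13).
Solve for Y(s) and write it as one ratio of polynomials.

Y(s) = (3*s^3 - 13*s^2 + 108*s - 462)/(s^4 - 4*s^3 + 38*s^2 - 144*s + 72)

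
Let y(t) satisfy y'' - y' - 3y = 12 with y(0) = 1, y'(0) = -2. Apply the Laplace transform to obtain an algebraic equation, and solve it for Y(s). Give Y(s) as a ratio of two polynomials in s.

Y(s) = (s^2 - 3*s + 12)/(s^3 - s^2 - 3*s)

Apply the Laplace transform to the equation.
The derivative rules (L{y''} = s^2 Y - s·y(0) - y'(0) and L{y'} = sY - y(0), with y(0) = 1, y'(0) = -2) turn the left side into (s^2 - s - 3)Y - (s - 3).
The right side is L{12} = 12/s.
So (s^2 - s - 3)Y = 12/s + (s - 3).
Solve for Y(s) and write it as one ratio of polynomials.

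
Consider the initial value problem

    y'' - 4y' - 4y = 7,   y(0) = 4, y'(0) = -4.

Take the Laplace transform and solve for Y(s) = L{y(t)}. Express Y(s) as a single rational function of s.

Y(s) = (4*s^2 - 20*s + 7)/(s^3 - 4*s^2 - 4*s)

Transform both sides with L{·}.
Using L{y''} = s^2 Y - s·y(0) - y'(0) and L{y'} = sY - y(0), with y(0) = 4, y'(0) = -4, the left side becomes (s^2 - 4*s - 4)Y - (4*s - 20).
The right side is L{7} = 7/s.
So (s^2 - 4*s - 4)Y = 7/s + (4*s - 20).
Solve for Y(s) and write it as one ratio of polynomials.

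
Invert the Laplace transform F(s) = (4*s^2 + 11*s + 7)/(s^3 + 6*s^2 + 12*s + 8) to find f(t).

Factor the denominator: s^3 + 6*s^2 + 12*s + 8 = (s + 2)^3.
Partial fraction decomposition gives [4/(s + 2)] + [-5/(s + 2)^2] + [(s + 2)^(-3)].
Invert each term: 4/(s + 2) ↔ 4e^(-2t); -5/(s + 2)^2 ↔ -5t·e^(-2t); 1/(s + 2)^3 ↔ (1/2)t^2·e^(-2t).

f(t) = t^2*exp(-2*t)/2 - 5*t*exp(-2*t) + 4*exp(-2*t)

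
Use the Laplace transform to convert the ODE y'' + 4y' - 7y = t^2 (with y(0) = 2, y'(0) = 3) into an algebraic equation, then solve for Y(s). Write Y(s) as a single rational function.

Take the Laplace transform of both sides.
With L{y''} = s^2 Y - s·y(0) - y'(0) and L{y'} = sY - y(0), with y(0) = 2, y'(0) = 3: the LHS transforms to (s^2 + 4*s - 7)Y - (2*s + 11).
The right side is L{t^2} = 2/s^3.
So (s^2 + 4*s - 7)Y = 2/s^3 + (2*s + 11).
Solve for Y(s) and write it as one ratio of polynomials.

Y(s) = (2*s^4 + 11*s^3 + 2)/(s^5 + 4*s^4 - 7*s^3)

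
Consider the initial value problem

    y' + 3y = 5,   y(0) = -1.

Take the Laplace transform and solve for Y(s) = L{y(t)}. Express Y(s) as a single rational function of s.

Y(s) = (-s + 5)/(s^2 + 3*s)

Transform both sides with L{·}.
Using L{y'} = sY - y(0) = sY - (-1), the left side becomes (s + 3)Y - (-1).
The right side is L{5} = 5/s.
So (s + 3)Y = 5/s + (-1).
Solve for Y(s) and write it as one ratio of polynomials.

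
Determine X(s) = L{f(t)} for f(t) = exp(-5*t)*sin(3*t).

L{sin(3t)} = 3/(s^2 + 9).
By the first shifting theorem, multiplying by e^(-5t) replaces s with s + 5.

X(s) = 3/((s + 5)^2 + 9)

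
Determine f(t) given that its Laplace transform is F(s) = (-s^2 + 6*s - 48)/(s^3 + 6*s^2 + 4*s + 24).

Factor the denominator: s^3 + 6*s^2 + 4*s + 24 = (s + 6)*(s^2 + 4).
Partial fraction decomposition gives [-3/(s + 6)] + [2*s/(s^2 + 4)] + [-6/(s^2 + 4)].
Invert each term: -3/(s + 6) ↔ -3e^(-6t); 2·s/(s^2 + 4) ↔ 2cos(2t); -3·2/(s^2 + 4) ↔ -3sin(2t).

f(t) = -3*sin(2*t) + 2*cos(2*t) - 3*exp(-6*t)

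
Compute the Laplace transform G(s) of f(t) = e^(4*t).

L{1} = 1/s.
By the first shifting theorem, multiplying by e^(4t) replaces s with s - 4.

G(s) = 1/(s - 4)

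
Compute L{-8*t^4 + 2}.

By linearity of the Laplace transform, transform each term separately.
L{2} = 2/s; (-8)·[L{t^4} = 4!/s^5 = 24/s^5].

2/s - 192/s^5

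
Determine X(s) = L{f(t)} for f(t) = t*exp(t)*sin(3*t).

X(s) = 6*(s - 1)/(s^2 - 2*s + 10)^2

L{sin(3t)} = 3/(s^2 + 9).
Multiplying by e^(t) shifts s → s - 1, so L{exp(t)*sin(3*t)} = 3/((s - 1)^2 + 9).
Then apply L{t·g(t)} = -d/ds[G(s)] with G(s) = 3/((s - 1)^2 + 9):
differentiating 1 time and applying the sign gives 6*(s - 1)/(s^2 - 2*s + 10)^2.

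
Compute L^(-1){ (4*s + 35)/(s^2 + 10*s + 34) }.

Complete the square in the denominator: s^2 + 10*s + 34 = (s + 5)^2 + 3^2.
Split the numerator to match: 4*s + 35 = 4·(s + 5) + 5·3.
Invert each term: 4·(s + 5)/((s + 5)^2 + 9) ↔ 4e^(-5t)cos(3t); 5·3/((s + 5)^2 + 9) ↔ 5e^(-5t)sin(3t).

5*exp(-5*t)*sin(3*t) + 4*exp(-5*t)*cos(3*t)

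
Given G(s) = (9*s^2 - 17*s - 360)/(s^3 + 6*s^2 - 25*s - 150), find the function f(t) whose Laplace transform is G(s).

Factor the denominator: s^3 + 6*s^2 - 25*s - 150 = (s - 5)*(s + 5)*(s + 6).
Partial fraction decomposition gives [-2/(s - 5)] + [6/(s + 6)] + [5/(s + 5)].
Invert each term: -2/(s - 5) ↔ -2e^(5t); 6/(s + 6) ↔ 6e^(-6t); 5/(s + 5) ↔ 5e^(-5t).

f(t) = -2*exp(5*t) + 5*exp(-5*t) + 6*exp(-6*t)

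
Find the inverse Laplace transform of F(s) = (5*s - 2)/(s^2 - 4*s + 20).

2*exp(2*t)*sin(4*t) + 5*exp(2*t)*cos(4*t)

Complete the square in the denominator: s^2 - 4*s + 20 = (s - 2)^2 + 4^2.
Split the numerator to match: 5*s - 2 = 5·(s - 2) + 2·4.
Invert each term: 5·(s - 2)/((s - 2)^2 + 16) ↔ 5e^(2t)cos(4t); 2·4/((s - 2)^2 + 16) ↔ 2e^(2t)sin(4t).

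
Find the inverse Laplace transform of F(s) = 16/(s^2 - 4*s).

4*exp(4*t) - 4

Factor the denominator: s^2 - 4*s = s*(s - 4).
Partial fraction decomposition gives [-4/s] + [4/(s - 4)].
Invert each term: -4/(s - 0) ↔ -4e^(0t); 4/(s - 4) ↔ 4e^(4t).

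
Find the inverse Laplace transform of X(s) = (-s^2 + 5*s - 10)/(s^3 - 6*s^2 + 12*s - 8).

-2*t^2*exp(2*t) + t*exp(2*t) - exp(2*t)

Factor the denominator: s^3 - 6*s^2 + 12*s - 8 = (s - 2)^3.
Partial fraction decomposition gives [-1/(s - 2)] + [(s - 2)^(-2)] + [-4/(s - 2)^3].
Invert each term: -1/(s - 2) ↔ -e^(2t); 1/(s - 2)^2 ↔ t·e^(2t); -4/(s - 2)^3 ↔ (-2)t^2·e^(2t).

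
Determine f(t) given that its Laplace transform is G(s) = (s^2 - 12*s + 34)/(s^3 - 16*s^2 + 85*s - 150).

Factor the denominator: s^3 - 16*s^2 + 85*s - 150 = (s - 6)*(s - 5)^2.
Partial fraction decomposition gives [3/(s - 5)] + [(s - 5)^(-2)] + [-2/(s - 6)].
Invert each term: 3/(s - 5) ↔ 3e^(5t); 1/(s - 5)^2 ↔ t·e^(5t); -2/(s - 6) ↔ -2e^(6t).

f(t) = t*exp(5*t) - 2*exp(6*t) + 3*exp(5*t)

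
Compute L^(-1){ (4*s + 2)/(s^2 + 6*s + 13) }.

-5*exp(-3*t)*sin(2*t) + 4*exp(-3*t)*cos(2*t)

Complete the square in the denominator: s^2 + 6*s + 13 = (s + 3)^2 + 2^2.
Split the numerator to match: 4*s + 2 = 4·(s + 3) - 5·2.
Invert each term: 4·(s + 3)/((s + 3)^2 + 4) ↔ 4e^(-3t)cos(2t); -5·2/((s + 3)^2 + 4) ↔ -5e^(-3t)sin(2t).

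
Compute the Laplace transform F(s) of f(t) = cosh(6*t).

L{cosh(6t)} = s/(s^2 - 36).

F(s) = s/(s^2 - 36)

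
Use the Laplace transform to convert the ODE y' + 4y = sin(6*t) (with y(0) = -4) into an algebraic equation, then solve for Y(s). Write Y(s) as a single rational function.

Take the Laplace transform of both sides.
With L{y'} = sY - y(0) = sY - (-4): the LHS transforms to (s + 4)Y - (-4).
The right side is L{sin(6*t)} = 6/(s^2 + 36).
So (s + 4)Y = 6/(s^2 + 36) + (-4).
Divide through and combine into a single rational function.

Y(s) = (-4*s^2 - 138)/(s^3 + 4*s^2 + 36*s + 144)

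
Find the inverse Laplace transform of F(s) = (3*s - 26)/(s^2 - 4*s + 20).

Complete the square in the denominator: s^2 - 4*s + 20 = (s - 2)^2 + 4^2.
Split the numerator to match: 3*s - 26 = 3·(s - 2) - 5·4.
Invert each term: 3·(s - 2)/((s - 2)^2 + 16) ↔ 3e^(2t)cos(4t); -5·4/((s - 2)^2 + 16) ↔ -5e^(2t)sin(4t).

-5*exp(2*t)*sin(4*t) + 3*exp(2*t)*cos(4*t)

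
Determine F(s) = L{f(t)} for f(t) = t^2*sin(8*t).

L{sin(8t)} = 8/(s^2 + 64).
Then apply L{t^2·g(t)} = (-1)^2 d^2/ds^2[G(s)] with G(s) = 8/(s^2 + 64):
differentiating 2 times and applying the sign gives 16*(3*s^2 - 64)/(s^2 + 64)^3.

F(s) = 16*(3*s^2 - 64)/(s^2 + 64)^3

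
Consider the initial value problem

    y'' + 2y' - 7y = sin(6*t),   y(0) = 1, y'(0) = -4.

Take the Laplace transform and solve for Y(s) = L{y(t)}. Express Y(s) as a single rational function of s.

Y(s) = (s^3 - 2*s^2 + 36*s - 66)/(s^4 + 2*s^3 + 29*s^2 + 72*s - 252)

Take the Laplace transform of both sides.
The derivative rules (L{y''} = s^2 Y - s·y(0) - y'(0) and L{y'} = sY - y(0), with y(0) = 1, y'(0) = -4) turn the left side into (s^2 + 2*s - 7)Y - (s - 2).
The right side is L{sin(6*t)} = 6/(s^2 + 36).
So (s^2 + 2*s - 7)Y = 6/(s^2 + 36) + (s - 2).
Solve for Y(s) and write it as one ratio of polynomials.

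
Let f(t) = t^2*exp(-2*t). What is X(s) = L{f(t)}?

X(s) = 2/(s + 2)^3

L{e^(-2t)} = 1/(s + 2).
Then apply L{t^2·g(t)} = (-1)^2 d^2/ds^2[G(s)] with G(s) = 1/(s + 2):
differentiating 2 times and applying the sign gives 2/(s + 2)^3.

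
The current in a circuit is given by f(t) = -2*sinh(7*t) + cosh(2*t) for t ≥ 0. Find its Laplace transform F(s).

By linearity of the Laplace transform, transform each term separately.
L{cosh(2t)} = s/(s^2 - 4); (-2)·[L{sinh(7t)} = 7/(s^2 - 49)].

F(s) = s/(s^2 - 4) - 14/(s^2 - 49)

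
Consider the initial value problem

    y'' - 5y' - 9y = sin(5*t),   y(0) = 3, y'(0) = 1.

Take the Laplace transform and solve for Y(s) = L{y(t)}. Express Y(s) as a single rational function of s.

Y(s) = (3*s^3 - 14*s^2 + 75*s - 345)/(s^4 - 5*s^3 + 16*s^2 - 125*s - 225)

Take the Laplace transform of both sides.
The derivative rules (L{y''} = s^2 Y - s·y(0) - y'(0) and L{y'} = sY - y(0), with y(0) = 3, y'(0) = 1) turn the left side into (s^2 - 5*s - 9)Y - (3*s - 14).
The right side is L{sin(5*t)} = 5/(s^2 + 25).
So (s^2 - 5*s - 9)Y = 5/(s^2 + 25) + (3*s - 14).
Isolate Y and clear denominators.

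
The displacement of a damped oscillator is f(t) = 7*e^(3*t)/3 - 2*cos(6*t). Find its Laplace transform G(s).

The transform is linear, so treat each term independently.
(-2)·[L{cos(6t)} = s/(s^2 + 36)]; (7/3)·[L{e^(3t)} = 1/(s - 3)].

G(s) = -2*s/(s^2 + 36) + 7/(3*(s - 3))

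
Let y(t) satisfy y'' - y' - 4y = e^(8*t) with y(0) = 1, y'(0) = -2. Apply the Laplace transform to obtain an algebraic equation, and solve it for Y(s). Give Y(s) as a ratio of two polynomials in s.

Laplace-transform each side.
With L{y''} = s^2 Y - s·y(0) - y'(0) and L{y'} = sY - y(0), with y(0) = 1, y'(0) = -2: the LHS transforms to (s^2 - s - 4)Y - (s - 3).
The right side is L{e^(8*t)} = 1/(s - 8).
So (s^2 - s - 4)Y = 1/(s - 8) + (s - 3).
Isolate Y and clear denominators.

Y(s) = (s^2 - 11*s + 25)/(s^3 - 9*s^2 + 4*s + 32)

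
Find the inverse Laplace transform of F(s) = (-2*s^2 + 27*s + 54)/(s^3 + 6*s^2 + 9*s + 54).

Factor the denominator: s^3 + 6*s^2 + 9*s + 54 = (s + 6)*(s^2 + 9).
Partial fraction decomposition gives [-4/(s + 6)] + [2*s/(s^2 + 9)] + [15/(s^2 + 9)].
Invert each term: -4/(s + 6) ↔ -4e^(-6t); 2·s/(s^2 + 9) ↔ 2cos(3t); 5·3/(s^2 + 9) ↔ 5sin(3t).

5*sin(3*t) + 2*cos(3*t) - 4*exp(-6*t)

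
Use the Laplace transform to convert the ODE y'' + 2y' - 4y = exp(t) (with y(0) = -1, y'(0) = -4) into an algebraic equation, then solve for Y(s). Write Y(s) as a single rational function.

Laplace-transform each side.
The derivative rules (L{y''} = s^2 Y - s·y(0) - y'(0) and L{y'} = sY - y(0), with y(0) = -1, y'(0) = -4) turn the left side into (s^2 + 2*s - 4)Y - (-s - 6).
The right side is L{exp(t)} = 1/(s - 1).
So (s^2 + 2*s - 4)Y = 1/(s - 1) + (-s - 6).
Isolate Y and clear denominators.

Y(s) = (-s^2 - 5*s + 7)/(s^3 + s^2 - 6*s + 4)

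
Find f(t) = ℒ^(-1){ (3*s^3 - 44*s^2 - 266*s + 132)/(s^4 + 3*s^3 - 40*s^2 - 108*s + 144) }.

f(t) = -4*exp(6*t) + exp(t) + 3*exp(-4*t) + 3*exp(-6*t)

Factor the denominator: s^4 + 3*s^3 - 40*s^2 - 108*s + 144 = (s - 6)*(s - 1)*(s + 4)*(s + 6).
Partial fraction decomposition gives [3/(s + 6)] + [1/(s - 1)] + [3/(s + 4)] + [-4/(s - 6)].
Invert each term: 3/(s + 6) ↔ 3e^(-6t); 1/(s - 1) ↔ e^(t); 3/(s + 4) ↔ 3e^(-4t); -4/(s - 6) ↔ -4e^(6t).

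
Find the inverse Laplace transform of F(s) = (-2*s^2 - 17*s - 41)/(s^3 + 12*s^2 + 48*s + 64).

-5*t^2*exp(-4*t)/2 - t*exp(-4*t) - 2*exp(-4*t)

Factor the denominator: s^3 + 12*s^2 + 48*s + 64 = (s + 4)^3.
Partial fraction decomposition gives [-2/(s + 4)] + [-1/(s + 4)^2] + [-5/(s + 4)^3].
Invert each term: -2/(s + 4) ↔ -2e^(-4t); -1/(s + 4)^2 ↔ -t·e^(-4t); -5/(s + 4)^3 ↔ (-5/2)t^2·e^(-4t).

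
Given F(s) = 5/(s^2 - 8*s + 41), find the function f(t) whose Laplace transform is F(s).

Rewrite the denominator: s^2 - 8*s + 41 = (s - 4)^2 + 25.
The form in (s - 4) signals a first-shifting-theorem factor e^(4t).
Since L{sin(5t)} = 5/(s^2 + 25), the inverse is e^(4*t)*sin(5*t).

f(t) = exp(4*t)*sin(5*t)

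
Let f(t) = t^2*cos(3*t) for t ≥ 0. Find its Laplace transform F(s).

L{cos(3t)} = s/(s^2 + 9).
Then apply L{t^2·g(t)} = (-1)^2 d^2/ds^2[G(s)] with G(s) = s/(s^2 + 9):
differentiating 2 times and applying the sign gives 2*s*(s^2 - 27)/(s^2 + 9)^3.

F(s) = 2*s*(s^2 - 27)/(s^2 + 9)^3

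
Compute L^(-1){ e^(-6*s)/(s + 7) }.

The factor e^(-6s) signals a time shift by c = 6 (second shifting theorem).
L{e^(-7t)} = 1/(s + 7), so L^-1{1/(s + 7)} = e^(-7*t).
Hence the inverse is u(t - 6) times that function evaluated at t - 6.

Heaviside(t - 6)*(exp(-7*t + 42))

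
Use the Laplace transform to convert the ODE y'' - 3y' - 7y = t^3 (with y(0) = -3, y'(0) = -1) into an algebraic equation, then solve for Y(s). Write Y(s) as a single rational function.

Y(s) = (-3*s^5 + 8*s^4 + 6)/(s^6 - 3*s^5 - 7*s^4)

Take the Laplace transform of both sides.
The derivative rules (L{y''} = s^2 Y - s·y(0) - y'(0) and L{y'} = sY - y(0), with y(0) = -3, y'(0) = -1) turn the left side into (s^2 - 3*s - 7)Y - (-3*s + 8).
The right side is L{t^3} = 6/s^4.
So (s^2 - 3*s - 7)Y = 6/s^4 + (-3*s + 8).
Divide through and combine into a single rational function.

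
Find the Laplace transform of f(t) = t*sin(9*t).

18*s/(s^2 + 81)^2

L{sin(9t)} = 9/(s^2 + 81).
Then apply L{t·g(t)} = -d/ds[G(s)] with G(s) = 9/(s^2 + 81):
differentiating 1 time and applying the sign gives 18*s/(s^2 + 81)^2.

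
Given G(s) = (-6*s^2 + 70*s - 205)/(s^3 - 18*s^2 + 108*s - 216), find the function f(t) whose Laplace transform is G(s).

f(t) = -t^2*exp(6*t)/2 - 2*t*exp(6*t) - 6*exp(6*t)

Factor the denominator: s^3 - 18*s^2 + 108*s - 216 = (s - 6)^3.
Partial fraction decomposition gives [-6/(s - 6)] + [-2/(s - 6)^2] + [-1/(s - 6)^3].
Invert each term: -6/(s - 6) ↔ -6e^(6t); -2/(s - 6)^2 ↔ -2t·e^(6t); -1/(s - 6)^3 ↔ (-1/2)t^2·e^(6t).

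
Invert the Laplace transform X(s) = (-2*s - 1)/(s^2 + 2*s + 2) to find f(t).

Complete the square in the denominator: s^2 + 2*s + 2 = (s + 1)^2 + 1^2.
Split the numerator to match: -2*s - 1 = -2·(s + 1) + 1·1.
Invert each term: -2·(s + 1)/((s + 1)^2 + 1) ↔ -2e^(-t)cos(t); 1·1/((s + 1)^2 + 1) ↔ e^(-t)sin(t).

f(t) = exp(-t)*sin(t) - 2*exp(-t)*cos(t)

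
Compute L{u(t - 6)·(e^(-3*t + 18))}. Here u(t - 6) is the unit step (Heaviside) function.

By the second shifting theorem, L{u(t - c)·g(t - c)} = e^(-cs)·G(s) with c = 6 and G(s) = L{g(t)}.
L{e^(-3t)} = 1/(s + 3).

exp(-6*s)/(s + 3)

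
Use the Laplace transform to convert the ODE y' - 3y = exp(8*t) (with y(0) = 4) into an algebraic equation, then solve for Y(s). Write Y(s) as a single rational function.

Y(s) = (4*s - 31)/(s^2 - 11*s + 24)

Transform both sides with L{·}.
The derivative rules (L{y'} = sY - y(0) = sY - 4) turn the left side into (s - 3)Y - (4).
The right side is L{exp(8*t)} = 1/(s - 8).
So (s - 3)Y = 1/(s - 8) + (4).
Divide through and combine into a single rational function.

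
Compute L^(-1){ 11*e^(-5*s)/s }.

The factor e^(-5s) signals a time shift by c = 5 (second shifting theorem).
L{11} = 11/s, so L^-1{11/s} = 11.
Hence the inverse is u(t - 5) times that function evaluated at t - 5.

Heaviside(t - 5)*(11)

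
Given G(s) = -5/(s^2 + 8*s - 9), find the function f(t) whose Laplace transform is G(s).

Rewrite the denominator: s^2 + 8*s - 9 = (s + 4)^2 - 25.
The form in (s + 4) signals a first-shifting-theorem factor e^(-4t).
Since L{sinh(5t)} = 5/(s^2 - 25), the inverse is e^(-4*t)*sinh(5*t), scaled by -1.

f(t) = -exp(-4*t)*sinh(5*t)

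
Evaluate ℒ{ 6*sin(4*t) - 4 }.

24/(s^2 + 16) - 4/s

By linearity of the Laplace transform, transform each term separately.
(6)·[L{sin(4t)} = 4/(s^2 + 16)]; L{-4} = -4/s.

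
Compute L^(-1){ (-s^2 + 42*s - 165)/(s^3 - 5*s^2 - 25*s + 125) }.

Factor the denominator: s^3 - 5*s^2 - 25*s + 125 = (s - 5)^2*(s + 5).
Partial fraction decomposition gives [3/(s - 5)] + [2/(s - 5)^2] + [-4/(s + 5)].
Invert each term: 3/(s - 5) ↔ 3e^(5t); 2/(s - 5)^2 ↔ 2t·e^(5t); -4/(s + 5) ↔ -4e^(-5t).

2*t*exp(5*t) + 3*exp(5*t) - 4*exp(-5*t)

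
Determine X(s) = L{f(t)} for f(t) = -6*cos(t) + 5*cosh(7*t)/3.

By linearity of the Laplace transform, transform each term separately.
(5/3)·[L{cosh(7t)} = s/(s^2 - 49)]; (-6)·[L{cos(t)} = s/(s^2 + 1)].

X(s) = -6*s/(s^2 + 1) + 5*s/(3*(s^2 - 49))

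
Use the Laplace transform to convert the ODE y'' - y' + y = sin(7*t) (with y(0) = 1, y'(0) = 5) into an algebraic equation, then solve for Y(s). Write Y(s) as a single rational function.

Take the Laplace transform of both sides.
The derivative rules (L{y''} = s^2 Y - s·y(0) - y'(0) and L{y'} = sY - y(0), with y(0) = 1, y'(0) = 5) turn the left side into (s^2 - s + 1)Y - (s + 4).
The right side is L{sin(7*t)} = 7/(s^2 + 49).
So (s^2 - s + 1)Y = 7/(s^2 + 49) + (s + 4).
Isolate Y and clear denominators.

Y(s) = (s^3 + 4*s^2 + 49*s + 203)/(s^4 - s^3 + 50*s^2 - 49*s + 49)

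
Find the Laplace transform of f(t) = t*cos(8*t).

L{cos(8t)} = s/(s^2 + 64).
Then apply L{t·g(t)} = -d/ds[G(s)] with G(s) = s/(s^2 + 64):
differentiating 1 time and applying the sign gives (s - 8)*(s + 8)/(s^2 + 64)^2.

(s - 8)*(s + 8)/(s^2 + 64)^2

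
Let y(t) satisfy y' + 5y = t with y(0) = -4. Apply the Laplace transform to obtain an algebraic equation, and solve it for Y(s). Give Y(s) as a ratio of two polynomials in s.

Take the Laplace transform of both sides.
The derivative rules (L{y'} = sY - y(0) = sY - (-4)) turn the left side into (s + 5)Y - (-4).
The right side is L{t} = s^(-2).
So (s + 5)Y = s^(-2) + (-4).
Isolate Y and clear denominators.

Y(s) = (-4*s^2 + 1)/(s^3 + 5*s^2)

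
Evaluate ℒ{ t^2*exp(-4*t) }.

2/(s + 4)^3

L{t^2} = 2!/s^3 = 2/s^3.
By the first shifting theorem, multiplying by e^(-4t) replaces s with s + 4.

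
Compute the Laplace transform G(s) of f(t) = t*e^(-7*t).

L{e^(-7t)} = 1/(s + 7).
Then apply L{t·g(t)} = -d/ds[H(s)] with H(s) = 1/(s + 7):
differentiating 1 time and applying the sign gives (s + 7)^(-2).

G(s) = (s + 7)^(-2)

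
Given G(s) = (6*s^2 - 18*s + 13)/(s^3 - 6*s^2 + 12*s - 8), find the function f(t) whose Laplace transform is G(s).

Factor the denominator: s^3 - 6*s^2 + 12*s - 8 = (s - 2)^3.
Partial fraction decomposition gives [6/(s - 2)] + [6/(s - 2)^2] + [(s - 2)^(-3)].
Invert each term: 6/(s - 2) ↔ 6e^(2t); 6/(s - 2)^2 ↔ 6t·e^(2t); 1/(s - 2)^3 ↔ (1/2)t^2·e^(2t).

f(t) = t^2*exp(2*t)/2 + 6*t*exp(2*t) + 6*exp(2*t)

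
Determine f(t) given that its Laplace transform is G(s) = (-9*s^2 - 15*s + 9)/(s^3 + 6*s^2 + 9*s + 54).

f(t) = 3*sin(3*t) - 4*cos(3*t) - 5*exp(-6*t)

Factor the denominator: s^3 + 6*s^2 + 9*s + 54 = (s + 6)*(s^2 + 9).
Partial fraction decomposition gives [-5/(s + 6)] + [-4*s/(s^2 + 9)] + [9/(s^2 + 9)].
Invert each term: -5/(s + 6) ↔ -5e^(-6t); -4·s/(s^2 + 9) ↔ -4cos(3t); 3·3/(s^2 + 9) ↔ 3sin(3t).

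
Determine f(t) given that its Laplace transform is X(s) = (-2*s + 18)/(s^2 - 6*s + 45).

Complete the square in the denominator: s^2 - 6*s + 45 = (s - 3)^2 + 6^2.
Split the numerator to match: -2*s + 18 = -2·(s - 3) + 2·6.
Invert each term: -2·(s - 3)/((s - 3)^2 + 36) ↔ -2e^(3t)cos(6t); 2·6/((s - 3)^2 + 36) ↔ 2e^(3t)sin(6t).

f(t) = 2*exp(3*t)*sin(6*t) - 2*exp(3*t)*cos(6*t)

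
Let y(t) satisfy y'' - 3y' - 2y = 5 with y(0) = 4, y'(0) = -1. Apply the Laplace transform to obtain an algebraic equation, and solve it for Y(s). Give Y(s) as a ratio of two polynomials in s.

Apply the Laplace transform to the equation.
The derivative rules (L{y''} = s^2 Y - s·y(0) - y'(0) and L{y'} = sY - y(0), with y(0) = 4, y'(0) = -1) turn the left side into (s^2 - 3*s - 2)Y - (4*s - 13).
The right side is L{5} = 5/s.
So (s^2 - 3*s - 2)Y = 5/s + (4*s - 13).
Isolate Y and clear denominators.

Y(s) = (4*s^2 - 13*s + 5)/(s^3 - 3*s^2 - 2*s)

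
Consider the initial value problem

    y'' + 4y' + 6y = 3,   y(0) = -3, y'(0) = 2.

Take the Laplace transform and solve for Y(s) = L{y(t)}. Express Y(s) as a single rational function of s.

Y(s) = (-3*s^2 - 10*s + 3)/(s^3 + 4*s^2 + 6*s)

Laplace-transform each side.
With L{y''} = s^2 Y - s·y(0) - y'(0) and L{y'} = sY - y(0), with y(0) = -3, y'(0) = 2: the LHS transforms to (s^2 + 4*s + 6)Y - (-3*s - 10).
The right side is L{3} = 3/s.
So (s^2 + 4*s + 6)Y = 3/s + (-3*s - 10).
Divide through and combine into a single rational function.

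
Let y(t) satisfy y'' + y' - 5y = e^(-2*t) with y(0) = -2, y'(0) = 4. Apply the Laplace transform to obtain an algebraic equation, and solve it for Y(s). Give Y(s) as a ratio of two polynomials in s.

Transform both sides with L{·}.
With L{y''} = s^2 Y - s·y(0) - y'(0) and L{y'} = sY - y(0), with y(0) = -2, y'(0) = 4: the LHS transforms to (s^2 + s - 5)Y - (-2*s + 2).
The right side is L{e^(-2*t)} = 1/(s + 2).
So (s^2 + s - 5)Y = 1/(s + 2) + (-2*s + 2).
Solve for Y(s) and write it as one ratio of polynomials.

Y(s) = (-2*s^2 - 2*s + 5)/(s^3 + 3*s^2 - 3*s - 10)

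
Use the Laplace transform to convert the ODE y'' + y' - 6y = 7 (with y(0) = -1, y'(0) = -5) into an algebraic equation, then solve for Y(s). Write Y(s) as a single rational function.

Y(s) = (-s^2 - 6*s + 7)/(s^3 + s^2 - 6*s)

Apply the Laplace transform to the equation.
The derivative rules (L{y''} = s^2 Y - s·y(0) - y'(0) and L{y'} = sY - y(0), with y(0) = -1, y'(0) = -5) turn the left side into (s^2 + s - 6)Y - (-s - 6).
The right side is L{7} = 7/s.
So (s^2 + s - 6)Y = 7/s + (-s - 6).
Solve for Y(s) and write it as one ratio of polynomials.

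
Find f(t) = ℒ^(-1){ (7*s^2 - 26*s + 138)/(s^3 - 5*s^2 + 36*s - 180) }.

Factor the denominator: s^3 - 5*s^2 + 36*s - 180 = (s - 5)*(s^2 + 36).
Partial fraction decomposition gives [3/(s - 5)] + [4*s/(s^2 + 36)] + [-6/(s^2 + 36)].
Invert each term: 3/(s - 5) ↔ 3e^(5t); 4·s/(s^2 + 36) ↔ 4cos(6t); -1·6/(s^2 + 36) ↔ -sin(6t).

f(t) = 3*exp(5*t) - sin(6*t) + 4*cos(6*t)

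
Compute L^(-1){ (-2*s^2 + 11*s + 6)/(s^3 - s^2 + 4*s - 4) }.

Factor the denominator: s^3 - s^2 + 4*s - 4 = (s - 1)*(s^2 + 4).
Partial fraction decomposition gives [3/(s - 1)] + [-5*s/(s^2 + 4)] + [6/(s^2 + 4)].
Invert each term: 3/(s - 1) ↔ 3e^(t); -5·s/(s^2 + 4) ↔ -5cos(2t); 3·2/(s^2 + 4) ↔ 3sin(2t).

3*exp(t) + 3*sin(2*t) - 5*cos(2*t)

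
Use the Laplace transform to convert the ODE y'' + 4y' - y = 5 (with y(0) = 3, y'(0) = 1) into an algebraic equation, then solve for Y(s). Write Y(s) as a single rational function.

Transform both sides with L{·}.
With L{y''} = s^2 Y - s·y(0) - y'(0) and L{y'} = sY - y(0), with y(0) = 3, y'(0) = 1: the LHS transforms to (s^2 + 4*s - 1)Y - (3*s + 13).
The right side is L{5} = 5/s.
So (s^2 + 4*s - 1)Y = 5/s + (3*s + 13).
Isolate Y and clear denominators.

Y(s) = (3*s^2 + 13*s + 5)/(s^3 + 4*s^2 - s)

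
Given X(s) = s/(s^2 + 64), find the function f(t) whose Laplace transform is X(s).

f(t) = cos(8*t)

Since L{cos(8t)} = s/(s^2 + 64), the inverse is cos(8*t).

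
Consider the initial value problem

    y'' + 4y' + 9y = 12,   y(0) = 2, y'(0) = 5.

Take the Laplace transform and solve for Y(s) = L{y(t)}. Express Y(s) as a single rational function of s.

Laplace-transform each side.
Using L{y''} = s^2 Y - s·y(0) - y'(0) and L{y'} = sY - y(0), with y(0) = 2, y'(0) = 5, the left side becomes (s^2 + 4*s + 9)Y - (2*s + 13).
The right side is L{12} = 12/s.
So (s^2 + 4*s + 9)Y = 12/s + (2*s + 13).
Isolate Y and clear denominators.

Y(s) = (2*s^2 + 13*s + 12)/(s^3 + 4*s^2 + 9*s)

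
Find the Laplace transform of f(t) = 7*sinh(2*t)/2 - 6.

The transform is linear, so treat each term independently.
L{-6} = -6/s; (7/2)·[L{sinh(2t)} = 2/(s^2 - 4)].

7/(s^2 - 4) - 6/s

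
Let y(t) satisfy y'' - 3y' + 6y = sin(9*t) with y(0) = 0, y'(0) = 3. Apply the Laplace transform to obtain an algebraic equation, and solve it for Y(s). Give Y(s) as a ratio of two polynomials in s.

Take the Laplace transform of both sides.
Using L{y''} = s^2 Y - s·y(0) - y'(0) and L{y'} = sY - y(0), with y(0) = 0, y'(0) = 3, the left side becomes (s^2 - 3*s + 6)Y - (3).
The right side is L{sin(9*t)} = 9/(s^2 + 81).
So (s^2 - 3*s + 6)Y = 9/(s^2 + 81) + (3).
Solve for Y(s) and write it as one ratio of polynomials.

Y(s) = (3*s^2 + 252)/(s^4 - 3*s^3 + 87*s^2 - 243*s + 486)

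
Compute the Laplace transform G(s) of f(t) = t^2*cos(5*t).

G(s) = 2*s*(s^2 - 75)/(s^2 + 25)^3

L{cos(5t)} = s/(s^2 + 25).
Then apply L{t^2·g(t)} = (-1)^2 d^2/ds^2[H(s)] with H(s) = s/(s^2 + 25):
differentiating 2 times and applying the sign gives 2*s*(s^2 - 75)/(s^2 + 25)^3.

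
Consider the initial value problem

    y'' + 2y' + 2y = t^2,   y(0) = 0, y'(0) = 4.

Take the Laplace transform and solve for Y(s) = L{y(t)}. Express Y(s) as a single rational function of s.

Laplace-transform each side.
Using L{y''} = s^2 Y - s·y(0) - y'(0) and L{y'} = sY - y(0), with y(0) = 0, y'(0) = 4, the left side becomes (s^2 + 2*s + 2)Y - (4).
The right side is L{t^2} = 2/s^3.
So (s^2 + 2*s + 2)Y = 2/s^3 + (4).
Isolate Y and clear denominators.

Y(s) = (4*s^3 + 2)/(s^5 + 2*s^4 + 2*s^3)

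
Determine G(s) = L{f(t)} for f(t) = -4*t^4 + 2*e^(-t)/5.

G(s) = 2/(5*(s + 1)) - 96/s^5

By linearity of the Laplace transform, transform each term separately.
(-4)·[L{t^4} = 4!/s^5 = 24/s^5]; (2/5)·[L{e^(-t)} = 1/(s + 1)].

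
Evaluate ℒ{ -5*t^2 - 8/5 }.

The transform is linear, so treat each term independently.
(-5)·[L{t^2} = 2!/s^3 = 2/s^3]; L{-8/5} = (-8/5)/s.

-8/(5*s) - 10/s^3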